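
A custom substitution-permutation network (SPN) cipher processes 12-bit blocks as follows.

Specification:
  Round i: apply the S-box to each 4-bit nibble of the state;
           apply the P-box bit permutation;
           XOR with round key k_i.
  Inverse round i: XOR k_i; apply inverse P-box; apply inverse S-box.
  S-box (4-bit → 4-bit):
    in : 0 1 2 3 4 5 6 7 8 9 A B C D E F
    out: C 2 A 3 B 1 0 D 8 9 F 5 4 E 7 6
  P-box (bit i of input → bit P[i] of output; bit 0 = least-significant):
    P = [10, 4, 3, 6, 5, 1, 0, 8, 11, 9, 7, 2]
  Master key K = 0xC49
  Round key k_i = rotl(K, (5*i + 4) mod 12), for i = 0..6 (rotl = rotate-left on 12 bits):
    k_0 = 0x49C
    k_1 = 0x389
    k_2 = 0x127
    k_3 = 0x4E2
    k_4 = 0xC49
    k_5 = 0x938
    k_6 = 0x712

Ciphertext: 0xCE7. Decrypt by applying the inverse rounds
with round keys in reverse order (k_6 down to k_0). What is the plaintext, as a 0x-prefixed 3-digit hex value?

0x467

s_0 = ciphertext = 0xCE7
s_1 = InvRound(s_0, k_6) = 0xA72
s_2 = InvRound(s_1, k_5) = 0x120
s_3 = InvRound(s_2, k_4) = 0x577
s_4 = InvRound(s_3, k_3) = 0x001
s_5 = InvRound(s_4, k_2) = 0x846
s_6 = InvRound(s_5, k_1) = 0xAD0
s_7 = InvRound(s_6, k_0) = 0x467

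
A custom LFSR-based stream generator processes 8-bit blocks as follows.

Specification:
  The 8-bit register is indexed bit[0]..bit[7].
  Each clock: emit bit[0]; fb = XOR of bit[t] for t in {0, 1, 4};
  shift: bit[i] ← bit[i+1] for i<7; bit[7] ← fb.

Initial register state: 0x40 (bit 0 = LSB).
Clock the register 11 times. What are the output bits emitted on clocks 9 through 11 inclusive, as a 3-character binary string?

001

reg_0 = 0x40
clock 1: out=0, reg = 0x20
clock 2: out=0, reg = 0x10
clock 3: out=0, reg = 0x88
clock 4: out=0, reg = 0x44
clock 5: out=0, reg = 0x22
clock 6: out=0, reg = 0x91
clock 7: out=1, reg = 0x48
clock 8: out=0, reg = 0x24
clock 9: out=0, reg = 0x12
clock 10: out=0, reg = 0x09
clock 11: out=1, reg = 0x84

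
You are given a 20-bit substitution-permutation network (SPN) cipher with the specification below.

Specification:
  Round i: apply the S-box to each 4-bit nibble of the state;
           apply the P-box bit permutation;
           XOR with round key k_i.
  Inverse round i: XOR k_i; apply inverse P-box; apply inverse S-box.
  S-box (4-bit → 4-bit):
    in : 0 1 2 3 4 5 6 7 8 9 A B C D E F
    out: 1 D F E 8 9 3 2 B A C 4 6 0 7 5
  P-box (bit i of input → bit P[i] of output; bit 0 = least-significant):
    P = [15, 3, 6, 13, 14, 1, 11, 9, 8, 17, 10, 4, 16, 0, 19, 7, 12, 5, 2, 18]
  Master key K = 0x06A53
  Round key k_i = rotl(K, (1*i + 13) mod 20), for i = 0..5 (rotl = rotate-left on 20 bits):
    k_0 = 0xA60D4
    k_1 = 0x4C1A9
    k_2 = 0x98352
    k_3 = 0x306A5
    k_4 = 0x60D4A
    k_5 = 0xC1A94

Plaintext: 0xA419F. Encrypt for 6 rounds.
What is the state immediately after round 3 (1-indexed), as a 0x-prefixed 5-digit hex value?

s_0 = plaintext = 0xA419F
s_1 = Round(s_0, k_0) = 0xEE702
s_2 = Round(s_1, k_1) = 0xF31C4
s_3 = Round(s_2, k_2) = 0x1BEC5
s_4 = Round(s_3, k_3) = 0xDBBA3
s_5 = Round(s_4, k_4) = 0xE2302
s_6 = Round(s_5, k_5) = 0x7EE69

0x1BEC5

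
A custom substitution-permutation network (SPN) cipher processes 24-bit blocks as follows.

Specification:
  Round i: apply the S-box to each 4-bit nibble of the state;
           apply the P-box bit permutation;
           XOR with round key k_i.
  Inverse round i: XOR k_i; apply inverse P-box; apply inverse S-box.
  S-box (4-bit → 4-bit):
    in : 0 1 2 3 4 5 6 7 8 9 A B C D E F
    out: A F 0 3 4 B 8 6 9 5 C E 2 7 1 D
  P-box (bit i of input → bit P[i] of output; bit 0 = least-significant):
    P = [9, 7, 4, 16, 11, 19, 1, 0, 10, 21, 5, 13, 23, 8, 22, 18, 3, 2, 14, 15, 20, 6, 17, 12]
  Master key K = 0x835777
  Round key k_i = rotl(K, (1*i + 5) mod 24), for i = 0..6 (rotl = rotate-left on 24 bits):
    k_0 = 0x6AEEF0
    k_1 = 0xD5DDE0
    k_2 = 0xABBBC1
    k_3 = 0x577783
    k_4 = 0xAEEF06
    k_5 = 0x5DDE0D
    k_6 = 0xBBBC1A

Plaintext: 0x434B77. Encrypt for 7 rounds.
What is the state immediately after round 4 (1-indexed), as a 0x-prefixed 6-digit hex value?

s_0 = plaintext = 0x434B77
s_1 = Round(s_0, k_0) = 0x00CE4E
s_2 = Round(s_1, k_1) = 0xD54AA6
s_3 = Round(s_2, k_2) = 0xF81BAE
s_4 = Round(s_3, k_3) = 0xA1C4A8
s_5 = Round(s_4, k_4) = 0xAD3C29
s_6 = Round(s_5, k_5) = 0xFF8D11
s_7 = Round(s_6, k_6) = 0x0462A1

0xA1C4A8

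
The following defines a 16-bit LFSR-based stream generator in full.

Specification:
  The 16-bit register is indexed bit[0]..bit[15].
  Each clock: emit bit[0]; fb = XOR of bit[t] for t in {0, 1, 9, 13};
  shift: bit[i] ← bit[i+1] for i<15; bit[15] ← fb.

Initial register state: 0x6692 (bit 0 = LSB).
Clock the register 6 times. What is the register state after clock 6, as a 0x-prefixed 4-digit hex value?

0xCD9A

reg_0 = 0x6692
clock 1: out=0, reg = 0xB349
clock 2: out=1, reg = 0xD9A4
clock 3: out=0, reg = 0x6CD2
clock 4: out=0, reg = 0x3669
clock 5: out=1, reg = 0x9B34
clock 6: out=0, reg = 0xCD9A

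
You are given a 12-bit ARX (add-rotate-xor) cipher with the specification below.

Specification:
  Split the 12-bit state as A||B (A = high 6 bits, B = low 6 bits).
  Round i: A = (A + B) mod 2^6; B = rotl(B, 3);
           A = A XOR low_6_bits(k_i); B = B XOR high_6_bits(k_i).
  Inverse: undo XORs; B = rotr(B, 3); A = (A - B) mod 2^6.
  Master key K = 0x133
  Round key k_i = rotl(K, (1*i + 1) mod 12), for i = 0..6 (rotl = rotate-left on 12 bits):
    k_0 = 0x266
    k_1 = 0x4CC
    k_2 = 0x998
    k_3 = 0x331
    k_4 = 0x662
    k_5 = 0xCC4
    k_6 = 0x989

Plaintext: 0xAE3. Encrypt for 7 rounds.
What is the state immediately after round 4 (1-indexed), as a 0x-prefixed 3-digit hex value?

s_0 = plaintext = 0xAE3
s_1 = Round(s_0, k_0) = 0xA15
s_2 = Round(s_1, k_1) = 0xC79
s_3 = Round(s_2, k_2) = 0xCA9
s_4 = Round(s_3, k_3) = 0xA81
s_5 = Round(s_4, k_4) = 0x251
s_6 = Round(s_5, k_5) = 0x7B9
s_7 = Round(s_6, k_6) = 0x7A9

0xA81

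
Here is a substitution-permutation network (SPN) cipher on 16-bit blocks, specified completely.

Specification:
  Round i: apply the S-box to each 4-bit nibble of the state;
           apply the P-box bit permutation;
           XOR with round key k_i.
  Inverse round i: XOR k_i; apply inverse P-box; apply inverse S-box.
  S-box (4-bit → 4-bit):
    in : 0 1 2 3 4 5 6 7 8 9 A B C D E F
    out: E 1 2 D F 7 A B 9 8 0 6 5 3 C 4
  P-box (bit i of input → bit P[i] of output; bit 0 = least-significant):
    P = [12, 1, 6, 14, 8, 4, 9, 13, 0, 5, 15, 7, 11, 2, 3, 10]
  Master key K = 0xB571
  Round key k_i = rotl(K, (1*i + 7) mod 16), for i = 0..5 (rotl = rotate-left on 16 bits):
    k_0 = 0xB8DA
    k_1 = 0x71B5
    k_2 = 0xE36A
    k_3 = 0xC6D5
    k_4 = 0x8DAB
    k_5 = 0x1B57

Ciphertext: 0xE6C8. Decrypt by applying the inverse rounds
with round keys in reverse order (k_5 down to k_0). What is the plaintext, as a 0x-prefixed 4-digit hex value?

0xE637

s_0 = ciphertext = 0xE6C8
s_1 = InvRound(s_0, k_5) = 0x4377
s_2 = InvRound(s_1, k_4) = 0x4EBE
s_3 = InvRound(s_2, k_3) = 0xC5AB
s_4 = InvRound(s_3, k_2) = 0x98EF
s_5 = InvRound(s_4, k_1) = 0xCF70
s_6 = InvRound(s_5, k_0) = 0xE637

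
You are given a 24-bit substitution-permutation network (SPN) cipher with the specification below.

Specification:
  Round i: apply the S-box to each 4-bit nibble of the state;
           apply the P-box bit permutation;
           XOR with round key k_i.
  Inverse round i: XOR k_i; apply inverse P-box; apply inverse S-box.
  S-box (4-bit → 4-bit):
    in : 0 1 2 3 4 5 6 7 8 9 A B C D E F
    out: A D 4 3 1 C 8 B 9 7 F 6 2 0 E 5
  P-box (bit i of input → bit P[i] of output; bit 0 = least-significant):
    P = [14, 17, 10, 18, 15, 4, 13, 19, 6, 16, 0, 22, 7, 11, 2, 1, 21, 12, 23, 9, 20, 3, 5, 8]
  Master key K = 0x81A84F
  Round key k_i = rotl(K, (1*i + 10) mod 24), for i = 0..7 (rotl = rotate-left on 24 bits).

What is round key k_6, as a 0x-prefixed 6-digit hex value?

K = 0x81A84F
k_0 = rotl(K, (1*0+10) mod 24) = rotl(K, 10) = 0xA13E06
k_1 = rotl(K, (1*1+10) mod 24) = rotl(K, 11) = 0x427C0D
k_2 = rotl(K, (1*2+10) mod 24) = rotl(K, 12) = 0x84F81A
k_3 = rotl(K, (1*3+10) mod 24) = rotl(K, 13) = 0x09F035
k_4 = rotl(K, (1*4+10) mod 24) = rotl(K, 14) = 0x13E06A
k_5 = rotl(K, (1*5+10) mod 24) = rotl(K, 15) = 0x27C0D4
k_6 = rotl(K, (1*6+10) mod 24) = rotl(K, 16) = 0x4F81A8

0x4F81A8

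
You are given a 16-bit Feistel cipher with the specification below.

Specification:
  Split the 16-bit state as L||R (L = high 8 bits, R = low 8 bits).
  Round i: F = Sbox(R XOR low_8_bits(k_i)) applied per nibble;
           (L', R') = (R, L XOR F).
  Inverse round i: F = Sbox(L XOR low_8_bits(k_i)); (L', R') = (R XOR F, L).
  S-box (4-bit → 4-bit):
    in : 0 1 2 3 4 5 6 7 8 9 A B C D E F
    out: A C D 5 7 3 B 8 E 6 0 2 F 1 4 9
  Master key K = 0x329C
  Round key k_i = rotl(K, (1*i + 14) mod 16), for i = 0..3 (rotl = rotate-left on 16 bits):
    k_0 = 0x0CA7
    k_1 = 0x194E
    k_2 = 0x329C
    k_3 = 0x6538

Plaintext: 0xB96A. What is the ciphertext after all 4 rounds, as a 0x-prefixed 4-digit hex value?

0x79BD

s_0 = plaintext = 0xB96A
s_1 = Round(s_0, k_0) = 0x6A48
s_2 = Round(s_1, k_1) = 0x48C1
s_3 = Round(s_2, k_2) = 0xC179
s_4 = Round(s_3, k_3) = 0x79BD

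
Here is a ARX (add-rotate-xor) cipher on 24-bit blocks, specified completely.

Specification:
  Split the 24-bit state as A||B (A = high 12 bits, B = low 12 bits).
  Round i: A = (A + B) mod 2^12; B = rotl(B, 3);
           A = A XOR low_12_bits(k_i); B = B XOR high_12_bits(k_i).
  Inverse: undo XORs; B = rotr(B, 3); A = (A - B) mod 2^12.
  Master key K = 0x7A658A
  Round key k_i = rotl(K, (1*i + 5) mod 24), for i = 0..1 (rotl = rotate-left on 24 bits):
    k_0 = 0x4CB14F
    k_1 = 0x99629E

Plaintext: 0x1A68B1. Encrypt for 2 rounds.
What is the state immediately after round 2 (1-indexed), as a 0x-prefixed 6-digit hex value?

s_0 = plaintext = 0x1A68B1
s_1 = Round(s_0, k_0) = 0xB18147
s_2 = Round(s_1, k_1) = 0xEC13AE

0xEC13AE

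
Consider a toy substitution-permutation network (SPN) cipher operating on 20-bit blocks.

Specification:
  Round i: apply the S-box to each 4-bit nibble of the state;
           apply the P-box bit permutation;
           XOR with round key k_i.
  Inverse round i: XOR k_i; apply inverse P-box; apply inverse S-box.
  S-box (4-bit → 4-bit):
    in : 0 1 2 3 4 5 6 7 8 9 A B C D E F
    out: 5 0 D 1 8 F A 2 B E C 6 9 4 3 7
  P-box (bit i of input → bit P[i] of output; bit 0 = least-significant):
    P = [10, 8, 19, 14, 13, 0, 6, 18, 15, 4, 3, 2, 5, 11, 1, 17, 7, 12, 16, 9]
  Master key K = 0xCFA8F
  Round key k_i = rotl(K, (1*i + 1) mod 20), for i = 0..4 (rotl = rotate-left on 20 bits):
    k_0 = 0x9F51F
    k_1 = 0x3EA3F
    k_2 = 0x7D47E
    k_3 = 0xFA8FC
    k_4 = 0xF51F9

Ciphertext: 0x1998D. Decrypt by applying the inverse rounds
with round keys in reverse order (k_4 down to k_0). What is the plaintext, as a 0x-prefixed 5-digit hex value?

0x3B461

s_0 = ciphertext = 0x1998D
s_1 = InvRound(s_0, k_4) = 0x188AA
s_2 = InvRound(s_1, k_3) = 0x1A62D
s_3 = InvRound(s_2, k_2) = 0x6A754
s_4 = InvRound(s_3, k_1) = 0xDFD98
s_5 = InvRound(s_4, k_0) = 0x3B461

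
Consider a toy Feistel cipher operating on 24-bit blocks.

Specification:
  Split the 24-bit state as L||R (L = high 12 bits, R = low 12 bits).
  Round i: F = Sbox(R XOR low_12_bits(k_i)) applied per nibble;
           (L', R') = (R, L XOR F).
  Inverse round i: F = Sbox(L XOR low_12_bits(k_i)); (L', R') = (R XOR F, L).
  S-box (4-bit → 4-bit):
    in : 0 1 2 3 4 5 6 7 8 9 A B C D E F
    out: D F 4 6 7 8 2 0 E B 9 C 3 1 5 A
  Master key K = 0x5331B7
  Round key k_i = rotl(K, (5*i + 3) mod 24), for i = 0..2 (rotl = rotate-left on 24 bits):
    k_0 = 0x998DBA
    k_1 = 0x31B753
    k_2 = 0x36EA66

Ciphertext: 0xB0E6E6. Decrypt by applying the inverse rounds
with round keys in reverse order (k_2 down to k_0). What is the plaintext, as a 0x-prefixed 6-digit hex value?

0xF16EB2

s_0 = ciphertext = 0xB0E6E6
s_1 = InvRound(s_0, k_2) = 0x9C8B0E
s_2 = InvRound(s_1, k_1) = 0xEB29C8
s_3 = InvRound(s_2, k_0) = 0xF16EB2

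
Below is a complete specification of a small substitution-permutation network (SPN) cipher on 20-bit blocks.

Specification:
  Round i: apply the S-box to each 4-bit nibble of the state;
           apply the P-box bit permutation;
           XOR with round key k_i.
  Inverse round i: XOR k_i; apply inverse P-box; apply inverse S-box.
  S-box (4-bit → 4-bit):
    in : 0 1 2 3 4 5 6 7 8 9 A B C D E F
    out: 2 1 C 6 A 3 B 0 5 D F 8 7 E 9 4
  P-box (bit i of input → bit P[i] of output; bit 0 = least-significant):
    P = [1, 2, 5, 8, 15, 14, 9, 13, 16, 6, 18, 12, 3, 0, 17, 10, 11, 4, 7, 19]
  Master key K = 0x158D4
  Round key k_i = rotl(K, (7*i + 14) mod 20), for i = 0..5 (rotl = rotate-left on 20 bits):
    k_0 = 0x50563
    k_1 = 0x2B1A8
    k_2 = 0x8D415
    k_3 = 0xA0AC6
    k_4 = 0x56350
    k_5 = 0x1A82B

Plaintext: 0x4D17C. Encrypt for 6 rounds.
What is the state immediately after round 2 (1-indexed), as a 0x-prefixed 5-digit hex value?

s_0 = plaintext = 0x4D17C
s_1 = Round(s_0, k_0) = 0xE0154
s_2 = Round(s_1, k_1) = 0xB78AD
s_3 = Round(s_2, k_2) = 0x53731
s_4 = Round(s_3, k_3) = 0x840D5
s_5 = Round(s_4, k_4) = 0x50D97
s_6 = Round(s_5, k_5) = 0x5127A

0xB78AD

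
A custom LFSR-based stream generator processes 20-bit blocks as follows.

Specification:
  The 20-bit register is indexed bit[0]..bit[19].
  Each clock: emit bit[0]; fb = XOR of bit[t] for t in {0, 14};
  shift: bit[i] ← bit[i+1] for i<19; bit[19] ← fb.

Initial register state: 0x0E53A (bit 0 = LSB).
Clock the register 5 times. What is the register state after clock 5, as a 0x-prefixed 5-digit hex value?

reg_0 = 0x0E53A
clock 1: out=0, reg = 0x8729D
clock 2: out=1, reg = 0x4394E
clock 3: out=0, reg = 0x21CA7
clock 4: out=1, reg = 0x90E53
clock 5: out=1, reg = 0xC8729

0xC8729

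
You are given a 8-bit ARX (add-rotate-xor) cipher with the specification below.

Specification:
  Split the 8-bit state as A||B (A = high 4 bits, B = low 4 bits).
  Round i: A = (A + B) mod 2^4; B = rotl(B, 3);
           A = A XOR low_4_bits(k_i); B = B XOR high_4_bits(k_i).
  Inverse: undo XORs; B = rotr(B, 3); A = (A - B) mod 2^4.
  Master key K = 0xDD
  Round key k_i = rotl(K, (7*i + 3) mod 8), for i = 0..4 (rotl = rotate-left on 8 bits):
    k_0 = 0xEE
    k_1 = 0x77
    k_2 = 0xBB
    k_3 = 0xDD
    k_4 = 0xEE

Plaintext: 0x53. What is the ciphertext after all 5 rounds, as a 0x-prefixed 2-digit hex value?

0x47

s_0 = plaintext = 0x53
s_1 = Round(s_0, k_0) = 0x67
s_2 = Round(s_1, k_1) = 0xAC
s_3 = Round(s_2, k_2) = 0xDD
s_4 = Round(s_3, k_3) = 0x73
s_5 = Round(s_4, k_4) = 0x47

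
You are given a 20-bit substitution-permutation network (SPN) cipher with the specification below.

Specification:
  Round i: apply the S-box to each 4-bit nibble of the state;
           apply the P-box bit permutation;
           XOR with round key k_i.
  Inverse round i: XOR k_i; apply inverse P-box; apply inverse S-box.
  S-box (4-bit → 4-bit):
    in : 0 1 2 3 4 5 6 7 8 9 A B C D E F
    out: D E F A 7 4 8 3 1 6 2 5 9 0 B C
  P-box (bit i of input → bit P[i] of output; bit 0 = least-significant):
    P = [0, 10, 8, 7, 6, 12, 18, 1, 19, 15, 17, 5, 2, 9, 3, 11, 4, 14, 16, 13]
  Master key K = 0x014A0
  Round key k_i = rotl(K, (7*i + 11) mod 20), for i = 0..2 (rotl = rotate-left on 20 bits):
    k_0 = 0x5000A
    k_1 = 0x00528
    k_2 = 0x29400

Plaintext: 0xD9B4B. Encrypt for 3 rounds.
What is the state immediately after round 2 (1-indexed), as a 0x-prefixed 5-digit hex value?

0x59BD0

s_0 = plaintext = 0xD9B4B
s_1 = Round(s_0, k_0) = 0xB1343
s_2 = Round(s_1, k_1) = 0x59BD0
s_3 = Round(s_2, k_2) = 0x99789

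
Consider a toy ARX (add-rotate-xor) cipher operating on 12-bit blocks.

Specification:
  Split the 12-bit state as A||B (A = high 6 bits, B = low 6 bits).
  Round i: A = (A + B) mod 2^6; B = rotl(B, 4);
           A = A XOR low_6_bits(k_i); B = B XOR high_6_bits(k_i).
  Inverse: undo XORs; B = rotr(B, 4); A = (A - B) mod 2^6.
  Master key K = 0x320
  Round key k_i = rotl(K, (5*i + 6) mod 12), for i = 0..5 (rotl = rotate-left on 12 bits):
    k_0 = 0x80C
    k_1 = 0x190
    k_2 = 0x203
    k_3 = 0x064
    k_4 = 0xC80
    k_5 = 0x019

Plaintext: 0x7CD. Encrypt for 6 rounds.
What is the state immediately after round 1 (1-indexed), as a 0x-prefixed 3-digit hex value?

0x833

s_0 = plaintext = 0x7CD
s_1 = Round(s_0, k_0) = 0x833
s_2 = Round(s_1, k_1) = 0x0FA
s_3 = Round(s_2, k_2) = 0xFA6
s_4 = Round(s_3, k_3) = 0x028
s_5 = Round(s_4, k_4) = 0xA38
s_6 = Round(s_5, k_5) = 0xE4E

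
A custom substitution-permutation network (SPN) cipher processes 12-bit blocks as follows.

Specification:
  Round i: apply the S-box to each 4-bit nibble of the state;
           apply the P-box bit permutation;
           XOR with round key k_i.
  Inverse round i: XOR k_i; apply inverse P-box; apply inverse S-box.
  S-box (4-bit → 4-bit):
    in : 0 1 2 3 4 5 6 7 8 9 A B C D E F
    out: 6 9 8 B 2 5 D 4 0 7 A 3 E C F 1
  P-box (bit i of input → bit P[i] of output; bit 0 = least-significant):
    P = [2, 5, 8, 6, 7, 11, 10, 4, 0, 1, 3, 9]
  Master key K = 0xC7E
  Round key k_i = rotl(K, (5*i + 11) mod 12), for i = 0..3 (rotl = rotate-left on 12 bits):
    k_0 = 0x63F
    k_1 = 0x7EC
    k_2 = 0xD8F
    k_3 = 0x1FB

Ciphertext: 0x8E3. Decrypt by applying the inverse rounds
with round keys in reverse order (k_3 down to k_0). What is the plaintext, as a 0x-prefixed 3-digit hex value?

s_0 = ciphertext = 0x8E3
s_1 = InvRound(s_0, k_3) = 0x7A7
s_2 = InvRound(s_1, k_2) = 0xD44
s_3 = InvRound(s_2, k_1) = 0xDB4
s_4 = InvRound(s_3, k_0) = 0xEB7

0xEB7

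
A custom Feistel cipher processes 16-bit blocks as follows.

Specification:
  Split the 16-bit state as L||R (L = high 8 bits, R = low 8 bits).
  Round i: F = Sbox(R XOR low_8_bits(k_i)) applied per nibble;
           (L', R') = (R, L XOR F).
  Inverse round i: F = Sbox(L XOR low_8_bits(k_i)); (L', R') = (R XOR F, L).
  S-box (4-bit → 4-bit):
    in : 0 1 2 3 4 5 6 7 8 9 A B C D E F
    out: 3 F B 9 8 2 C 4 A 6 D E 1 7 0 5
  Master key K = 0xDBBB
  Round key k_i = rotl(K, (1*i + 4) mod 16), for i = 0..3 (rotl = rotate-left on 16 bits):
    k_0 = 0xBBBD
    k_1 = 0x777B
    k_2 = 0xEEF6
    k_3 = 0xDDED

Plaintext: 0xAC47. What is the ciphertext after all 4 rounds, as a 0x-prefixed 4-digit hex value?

s_0 = plaintext = 0xAC47
s_1 = Round(s_0, k_0) = 0x47F1
s_2 = Round(s_1, k_1) = 0xF1EA
s_3 = Round(s_2, k_2) = 0xEA00
s_4 = Round(s_3, k_3) = 0x00ED

0x00ED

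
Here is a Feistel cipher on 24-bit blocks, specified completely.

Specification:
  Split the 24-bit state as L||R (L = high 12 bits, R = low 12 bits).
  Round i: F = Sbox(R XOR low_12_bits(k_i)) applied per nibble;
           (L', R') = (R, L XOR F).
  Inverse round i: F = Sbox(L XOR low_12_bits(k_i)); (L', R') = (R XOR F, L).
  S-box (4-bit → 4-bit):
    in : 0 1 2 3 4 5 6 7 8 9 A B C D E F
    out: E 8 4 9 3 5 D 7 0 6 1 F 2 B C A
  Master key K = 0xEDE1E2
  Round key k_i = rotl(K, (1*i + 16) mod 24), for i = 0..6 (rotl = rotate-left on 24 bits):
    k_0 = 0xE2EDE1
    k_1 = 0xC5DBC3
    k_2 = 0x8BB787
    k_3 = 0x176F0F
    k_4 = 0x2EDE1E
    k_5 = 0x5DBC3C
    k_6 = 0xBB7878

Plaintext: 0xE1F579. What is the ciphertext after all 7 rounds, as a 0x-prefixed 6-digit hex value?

s_0 = plaintext = 0xE1F579
s_1 = Round(s_0, k_0) = 0x579E7F
s_2 = Round(s_1, k_1) = 0xE7F08B
s_3 = Round(s_2, k_2) = 0x08B99D
s_4 = Round(s_3, k_3) = 0x99DDEF
s_5 = Round(s_4, k_4) = 0xDEF035
s_6 = Round(s_5, k_5) = 0x035F09
s_7 = Round(s_6, k_6) = 0xF0974D

0xF0974D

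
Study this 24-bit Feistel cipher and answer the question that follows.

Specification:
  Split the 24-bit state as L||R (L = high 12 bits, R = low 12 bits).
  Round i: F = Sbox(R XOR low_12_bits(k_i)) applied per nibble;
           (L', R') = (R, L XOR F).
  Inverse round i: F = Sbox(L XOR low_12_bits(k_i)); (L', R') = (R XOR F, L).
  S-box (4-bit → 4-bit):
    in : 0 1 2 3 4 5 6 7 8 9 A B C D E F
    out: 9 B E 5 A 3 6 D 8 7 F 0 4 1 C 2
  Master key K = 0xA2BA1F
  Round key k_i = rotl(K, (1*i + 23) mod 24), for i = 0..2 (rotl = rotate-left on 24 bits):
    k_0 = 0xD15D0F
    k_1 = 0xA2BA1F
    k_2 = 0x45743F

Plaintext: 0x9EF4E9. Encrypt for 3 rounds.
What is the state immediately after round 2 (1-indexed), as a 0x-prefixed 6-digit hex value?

s_0 = plaintext = 0x9EF4E9
s_1 = Round(s_0, k_0) = 0x4E9E29
s_2 = Round(s_1, k_1) = 0xE29EBF
s_3 = Round(s_2, k_2) = 0xEBF1A0

0xE29EBF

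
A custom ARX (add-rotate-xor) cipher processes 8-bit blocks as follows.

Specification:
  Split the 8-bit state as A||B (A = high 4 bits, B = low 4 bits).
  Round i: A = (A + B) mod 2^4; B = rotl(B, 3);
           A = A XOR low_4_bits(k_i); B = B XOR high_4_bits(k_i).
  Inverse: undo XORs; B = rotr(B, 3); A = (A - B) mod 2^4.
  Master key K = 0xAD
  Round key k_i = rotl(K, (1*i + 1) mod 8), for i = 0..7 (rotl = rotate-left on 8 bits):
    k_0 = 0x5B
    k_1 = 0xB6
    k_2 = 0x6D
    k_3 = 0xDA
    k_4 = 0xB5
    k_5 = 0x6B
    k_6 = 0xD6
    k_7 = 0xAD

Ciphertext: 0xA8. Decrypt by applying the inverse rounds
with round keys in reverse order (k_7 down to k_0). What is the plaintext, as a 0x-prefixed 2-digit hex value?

s_0 = ciphertext = 0xA8
s_1 = InvRound(s_0, k_7) = 0x34
s_2 = InvRound(s_1, k_6) = 0x23
s_3 = InvRound(s_2, k_5) = 0xFA
s_4 = InvRound(s_3, k_4) = 0x82
s_5 = InvRound(s_4, k_3) = 0x3F
s_6 = InvRound(s_5, k_2) = 0xB3
s_7 = InvRound(s_6, k_1) = 0xC1
s_8 = InvRound(s_7, k_0) = 0xF8

0xF8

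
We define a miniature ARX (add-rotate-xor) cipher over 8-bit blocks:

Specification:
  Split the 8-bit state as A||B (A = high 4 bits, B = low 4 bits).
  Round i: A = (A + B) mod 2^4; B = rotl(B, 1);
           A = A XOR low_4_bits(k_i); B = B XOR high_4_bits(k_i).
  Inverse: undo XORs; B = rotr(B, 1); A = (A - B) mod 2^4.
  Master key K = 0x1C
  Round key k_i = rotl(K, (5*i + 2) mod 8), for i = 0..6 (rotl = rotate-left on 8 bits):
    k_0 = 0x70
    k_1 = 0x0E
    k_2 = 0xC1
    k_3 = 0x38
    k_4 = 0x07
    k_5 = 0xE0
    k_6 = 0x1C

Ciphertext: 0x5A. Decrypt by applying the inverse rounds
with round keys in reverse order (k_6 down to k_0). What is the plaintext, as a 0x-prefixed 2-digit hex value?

s_0 = ciphertext = 0x5A
s_1 = InvRound(s_0, k_6) = 0xCD
s_2 = InvRound(s_1, k_5) = 0x39
s_3 = InvRound(s_2, k_4) = 0x8C
s_4 = InvRound(s_3, k_3) = 0x1F
s_5 = InvRound(s_4, k_2) = 0x79
s_6 = InvRound(s_5, k_1) = 0xDC
s_7 = InvRound(s_6, k_0) = 0x0D

0x0D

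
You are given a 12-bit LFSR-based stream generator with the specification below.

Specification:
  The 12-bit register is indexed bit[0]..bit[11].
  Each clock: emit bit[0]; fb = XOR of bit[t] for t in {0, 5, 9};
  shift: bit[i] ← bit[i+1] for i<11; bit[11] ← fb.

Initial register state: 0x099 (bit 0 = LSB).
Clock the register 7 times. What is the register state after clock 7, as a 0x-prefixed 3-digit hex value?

0x6A1

reg_0 = 0x099
clock 1: out=1, reg = 0x84C
clock 2: out=0, reg = 0x426
clock 3: out=0, reg = 0xA13
clock 4: out=1, reg = 0x509
clock 5: out=1, reg = 0xA84
clock 6: out=0, reg = 0xD42
clock 7: out=0, reg = 0x6A1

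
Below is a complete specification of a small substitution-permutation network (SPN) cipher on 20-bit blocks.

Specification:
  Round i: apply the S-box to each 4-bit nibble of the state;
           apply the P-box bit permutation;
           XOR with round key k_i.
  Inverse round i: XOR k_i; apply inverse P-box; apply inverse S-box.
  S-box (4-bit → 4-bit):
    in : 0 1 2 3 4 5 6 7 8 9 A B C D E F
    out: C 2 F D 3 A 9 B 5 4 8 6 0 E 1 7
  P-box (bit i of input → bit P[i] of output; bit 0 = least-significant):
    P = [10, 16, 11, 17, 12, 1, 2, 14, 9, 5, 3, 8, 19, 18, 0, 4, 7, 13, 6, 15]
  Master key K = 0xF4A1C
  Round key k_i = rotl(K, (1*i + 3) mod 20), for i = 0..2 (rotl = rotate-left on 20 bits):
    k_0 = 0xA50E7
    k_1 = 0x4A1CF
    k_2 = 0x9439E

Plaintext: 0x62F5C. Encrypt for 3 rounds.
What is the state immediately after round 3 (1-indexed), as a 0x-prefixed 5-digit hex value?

s_0 = plaintext = 0x62F5C
s_1 = Round(s_0, k_0) = 0x6925C
s_2 = Round(s_1, k_1) = 0x46264
s_3 = Round(s_2, k_2) = 0x03426

0x03426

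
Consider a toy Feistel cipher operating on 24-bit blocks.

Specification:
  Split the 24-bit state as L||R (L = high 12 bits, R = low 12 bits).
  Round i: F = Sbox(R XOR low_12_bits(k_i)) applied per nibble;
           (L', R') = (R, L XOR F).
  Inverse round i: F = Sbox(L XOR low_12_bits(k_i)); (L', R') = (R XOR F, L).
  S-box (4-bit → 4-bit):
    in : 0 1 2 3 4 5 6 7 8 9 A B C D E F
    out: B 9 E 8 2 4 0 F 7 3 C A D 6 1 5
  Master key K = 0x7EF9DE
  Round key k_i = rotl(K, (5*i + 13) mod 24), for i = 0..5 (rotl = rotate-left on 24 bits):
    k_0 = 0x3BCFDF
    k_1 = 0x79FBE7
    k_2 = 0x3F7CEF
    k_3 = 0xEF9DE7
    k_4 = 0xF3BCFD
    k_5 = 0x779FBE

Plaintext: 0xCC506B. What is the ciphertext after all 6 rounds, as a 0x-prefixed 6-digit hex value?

0x641121

s_0 = plaintext = 0xCC506B
s_1 = Round(s_0, k_0) = 0x06B967
s_2 = Round(s_1, k_1) = 0x967E10
s_3 = Round(s_2, k_2) = 0xE10732
s_4 = Round(s_3, k_3) = 0x732274
s_5 = Round(s_4, k_4) = 0x274641
s_6 = Round(s_5, k_5) = 0x641121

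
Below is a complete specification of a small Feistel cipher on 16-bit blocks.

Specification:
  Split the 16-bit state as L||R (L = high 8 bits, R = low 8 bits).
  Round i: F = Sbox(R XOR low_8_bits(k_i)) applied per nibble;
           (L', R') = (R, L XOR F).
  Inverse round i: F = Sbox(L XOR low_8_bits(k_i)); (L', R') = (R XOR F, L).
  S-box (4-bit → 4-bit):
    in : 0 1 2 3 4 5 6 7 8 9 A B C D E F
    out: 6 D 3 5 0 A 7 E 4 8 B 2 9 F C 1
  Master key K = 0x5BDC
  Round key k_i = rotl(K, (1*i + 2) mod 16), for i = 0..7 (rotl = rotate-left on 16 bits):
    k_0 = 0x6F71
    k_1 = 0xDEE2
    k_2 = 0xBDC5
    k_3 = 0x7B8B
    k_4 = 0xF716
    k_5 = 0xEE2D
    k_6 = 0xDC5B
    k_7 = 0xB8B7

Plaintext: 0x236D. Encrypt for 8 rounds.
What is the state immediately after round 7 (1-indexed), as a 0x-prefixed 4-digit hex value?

0x5440

s_0 = plaintext = 0x236D
s_1 = Round(s_0, k_0) = 0x6DFA
s_2 = Round(s_1, k_1) = 0xFAB9
s_3 = Round(s_2, k_2) = 0xB913
s_4 = Round(s_3, k_3) = 0x133D
s_5 = Round(s_4, k_4) = 0x3D21
s_6 = Round(s_5, k_5) = 0x2154
s_7 = Round(s_6, k_6) = 0x5440
s_8 = Round(s_7, k_7) = 0x404A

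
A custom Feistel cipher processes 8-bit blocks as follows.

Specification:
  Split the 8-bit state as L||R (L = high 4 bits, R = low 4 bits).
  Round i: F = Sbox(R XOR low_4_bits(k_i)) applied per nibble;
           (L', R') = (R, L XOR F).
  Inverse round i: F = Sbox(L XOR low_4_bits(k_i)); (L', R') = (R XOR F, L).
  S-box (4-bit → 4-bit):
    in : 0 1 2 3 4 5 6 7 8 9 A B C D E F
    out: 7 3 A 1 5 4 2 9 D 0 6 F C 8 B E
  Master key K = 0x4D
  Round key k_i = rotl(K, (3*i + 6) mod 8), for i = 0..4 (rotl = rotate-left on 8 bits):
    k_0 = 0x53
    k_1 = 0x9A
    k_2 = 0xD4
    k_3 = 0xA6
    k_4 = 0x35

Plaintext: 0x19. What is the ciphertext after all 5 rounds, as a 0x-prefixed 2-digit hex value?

0x54

s_0 = plaintext = 0x19
s_1 = Round(s_0, k_0) = 0x97
s_2 = Round(s_1, k_1) = 0x71
s_3 = Round(s_2, k_2) = 0x13
s_4 = Round(s_3, k_3) = 0x35
s_5 = Round(s_4, k_4) = 0x54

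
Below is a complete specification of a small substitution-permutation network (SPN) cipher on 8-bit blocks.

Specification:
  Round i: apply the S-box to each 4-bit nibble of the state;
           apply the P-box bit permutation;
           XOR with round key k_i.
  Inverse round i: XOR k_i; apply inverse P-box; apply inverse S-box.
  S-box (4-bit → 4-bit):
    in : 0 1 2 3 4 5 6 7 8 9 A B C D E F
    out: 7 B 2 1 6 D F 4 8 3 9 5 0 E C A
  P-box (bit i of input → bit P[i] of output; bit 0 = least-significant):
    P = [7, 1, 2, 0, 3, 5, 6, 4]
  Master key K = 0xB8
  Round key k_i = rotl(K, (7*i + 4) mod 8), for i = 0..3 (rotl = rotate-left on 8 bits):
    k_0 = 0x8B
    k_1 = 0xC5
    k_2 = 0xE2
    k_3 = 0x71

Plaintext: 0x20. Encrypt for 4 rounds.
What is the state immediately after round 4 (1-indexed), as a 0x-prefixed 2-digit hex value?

0xBF

s_0 = plaintext = 0x20
s_1 = Round(s_0, k_0) = 0x2D
s_2 = Round(s_1, k_1) = 0xE2
s_3 = Round(s_2, k_2) = 0xB0
s_4 = Round(s_3, k_3) = 0xBF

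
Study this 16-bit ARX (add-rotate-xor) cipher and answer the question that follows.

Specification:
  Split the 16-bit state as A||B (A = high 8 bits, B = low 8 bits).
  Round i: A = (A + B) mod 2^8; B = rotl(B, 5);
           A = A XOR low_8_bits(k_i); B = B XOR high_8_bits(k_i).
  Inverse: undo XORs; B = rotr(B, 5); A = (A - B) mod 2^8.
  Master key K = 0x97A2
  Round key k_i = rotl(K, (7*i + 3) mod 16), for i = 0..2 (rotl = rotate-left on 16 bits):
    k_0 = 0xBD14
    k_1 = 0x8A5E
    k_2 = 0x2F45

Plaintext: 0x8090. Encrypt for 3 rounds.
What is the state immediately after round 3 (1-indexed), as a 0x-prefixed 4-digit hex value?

0x29C0

s_0 = plaintext = 0x8090
s_1 = Round(s_0, k_0) = 0x04AF
s_2 = Round(s_1, k_1) = 0xED7F
s_3 = Round(s_2, k_2) = 0x29C0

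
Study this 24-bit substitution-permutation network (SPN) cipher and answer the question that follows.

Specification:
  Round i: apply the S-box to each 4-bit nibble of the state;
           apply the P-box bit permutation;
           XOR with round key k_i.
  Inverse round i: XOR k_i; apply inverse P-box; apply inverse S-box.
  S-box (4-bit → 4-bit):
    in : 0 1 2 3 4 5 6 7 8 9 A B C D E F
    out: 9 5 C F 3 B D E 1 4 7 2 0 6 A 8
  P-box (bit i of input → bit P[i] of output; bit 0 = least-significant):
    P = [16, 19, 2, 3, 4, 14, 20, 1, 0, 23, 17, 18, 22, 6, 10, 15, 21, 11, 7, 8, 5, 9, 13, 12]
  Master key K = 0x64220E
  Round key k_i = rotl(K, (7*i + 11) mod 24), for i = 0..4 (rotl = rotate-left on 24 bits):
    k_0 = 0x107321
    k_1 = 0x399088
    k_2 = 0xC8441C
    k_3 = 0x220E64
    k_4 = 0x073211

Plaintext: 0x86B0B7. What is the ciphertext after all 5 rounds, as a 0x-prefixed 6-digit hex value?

0x7BF807

s_0 = plaintext = 0x86B0B7
s_1 = Round(s_0, k_0) = 0x3C32CC
s_2 = Round(s_1, k_1) = 0x7F26E8
s_3 = Round(s_2, k_2) = 0xCFB31F
s_4 = Round(s_3, k_3) = 0xB40F3D
s_5 = Round(s_4, k_4) = 0x7BF807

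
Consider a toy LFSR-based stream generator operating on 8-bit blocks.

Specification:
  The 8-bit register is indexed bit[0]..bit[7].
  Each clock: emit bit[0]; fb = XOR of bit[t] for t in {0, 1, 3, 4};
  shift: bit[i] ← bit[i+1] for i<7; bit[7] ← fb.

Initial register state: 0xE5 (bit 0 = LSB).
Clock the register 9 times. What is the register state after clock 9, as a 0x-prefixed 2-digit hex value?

reg_0 = 0xE5
clock 1: out=1, reg = 0xF2
clock 2: out=0, reg = 0x79
clock 3: out=1, reg = 0xBC
clock 4: out=0, reg = 0x5E
clock 5: out=0, reg = 0xAF
clock 6: out=1, reg = 0xD7
clock 7: out=1, reg = 0xEB
clock 8: out=1, reg = 0xF5
clock 9: out=1, reg = 0x7A

0x7A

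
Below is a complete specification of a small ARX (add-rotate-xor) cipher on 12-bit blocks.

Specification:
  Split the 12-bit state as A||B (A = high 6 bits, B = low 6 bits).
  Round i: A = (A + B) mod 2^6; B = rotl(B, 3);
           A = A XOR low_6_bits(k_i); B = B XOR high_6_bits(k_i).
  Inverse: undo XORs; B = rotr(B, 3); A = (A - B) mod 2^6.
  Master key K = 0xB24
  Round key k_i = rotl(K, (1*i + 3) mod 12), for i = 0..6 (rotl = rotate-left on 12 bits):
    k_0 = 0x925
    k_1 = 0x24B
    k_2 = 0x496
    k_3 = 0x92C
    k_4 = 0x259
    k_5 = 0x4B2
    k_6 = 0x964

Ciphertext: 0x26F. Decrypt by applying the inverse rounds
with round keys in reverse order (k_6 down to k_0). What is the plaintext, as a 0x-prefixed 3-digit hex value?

s_0 = ciphertext = 0x26F
s_1 = InvRound(s_0, k_6) = 0x711
s_2 = InvRound(s_1, k_5) = 0x598
s_3 = InvRound(s_2, k_4) = 0x14A
s_4 = InvRound(s_3, k_3) = 0xD35
s_5 = InvRound(s_4, k_2) = 0x9BC
s_6 = InvRound(s_5, k_1) = 0xFEE
s_7 = InvRound(s_6, k_0) = 0x251

0x251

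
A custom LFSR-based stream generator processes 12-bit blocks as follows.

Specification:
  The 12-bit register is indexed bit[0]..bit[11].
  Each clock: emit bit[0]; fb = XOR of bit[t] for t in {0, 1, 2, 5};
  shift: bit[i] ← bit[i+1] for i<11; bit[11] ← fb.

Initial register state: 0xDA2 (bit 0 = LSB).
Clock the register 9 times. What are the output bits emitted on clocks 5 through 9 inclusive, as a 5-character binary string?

reg_0 = 0xDA2
clock 1: out=0, reg = 0x6D1
clock 2: out=1, reg = 0xB68
clock 3: out=0, reg = 0xDB4
clock 4: out=0, reg = 0x6DA
clock 5: out=0, reg = 0xB6D
clock 6: out=1, reg = 0xDB6
clock 7: out=0, reg = 0xEDB
clock 8: out=1, reg = 0x76D
clock 9: out=1, reg = 0xBB6

01011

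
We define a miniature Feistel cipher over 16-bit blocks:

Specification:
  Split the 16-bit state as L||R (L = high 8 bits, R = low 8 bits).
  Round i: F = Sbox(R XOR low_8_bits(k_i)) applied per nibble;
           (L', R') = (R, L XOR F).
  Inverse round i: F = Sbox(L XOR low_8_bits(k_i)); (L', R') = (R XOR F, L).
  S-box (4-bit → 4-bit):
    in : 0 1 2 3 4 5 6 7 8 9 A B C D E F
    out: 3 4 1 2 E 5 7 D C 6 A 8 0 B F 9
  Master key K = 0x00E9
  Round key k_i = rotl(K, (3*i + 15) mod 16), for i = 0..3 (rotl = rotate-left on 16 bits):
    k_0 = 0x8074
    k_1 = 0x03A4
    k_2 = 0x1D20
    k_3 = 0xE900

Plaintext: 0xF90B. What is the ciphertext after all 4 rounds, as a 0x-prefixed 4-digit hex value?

s_0 = plaintext = 0xF90B
s_1 = Round(s_0, k_0) = 0x0B20
s_2 = Round(s_1, k_1) = 0x20C5
s_3 = Round(s_2, k_2) = 0xC5D5
s_4 = Round(s_3, k_3) = 0xD570

0xD570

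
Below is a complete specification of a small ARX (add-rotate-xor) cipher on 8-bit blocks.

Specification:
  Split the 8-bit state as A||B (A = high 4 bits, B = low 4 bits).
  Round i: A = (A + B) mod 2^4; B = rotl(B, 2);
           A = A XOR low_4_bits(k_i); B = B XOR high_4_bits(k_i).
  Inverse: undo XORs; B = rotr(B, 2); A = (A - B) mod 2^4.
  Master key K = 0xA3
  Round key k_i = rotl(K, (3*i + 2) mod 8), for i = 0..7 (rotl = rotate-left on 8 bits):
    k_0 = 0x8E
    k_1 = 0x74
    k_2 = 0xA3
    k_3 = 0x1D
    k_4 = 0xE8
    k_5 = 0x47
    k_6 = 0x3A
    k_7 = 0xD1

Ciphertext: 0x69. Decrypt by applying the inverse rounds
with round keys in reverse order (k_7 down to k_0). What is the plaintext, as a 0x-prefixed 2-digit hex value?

s_0 = ciphertext = 0x69
s_1 = InvRound(s_0, k_7) = 0x61
s_2 = InvRound(s_1, k_6) = 0x48
s_3 = InvRound(s_2, k_5) = 0x03
s_4 = InvRound(s_3, k_4) = 0x17
s_5 = InvRound(s_4, k_3) = 0x39
s_6 = InvRound(s_5, k_2) = 0x4C
s_7 = InvRound(s_6, k_1) = 0x2E
s_8 = InvRound(s_7, k_0) = 0x39

0x39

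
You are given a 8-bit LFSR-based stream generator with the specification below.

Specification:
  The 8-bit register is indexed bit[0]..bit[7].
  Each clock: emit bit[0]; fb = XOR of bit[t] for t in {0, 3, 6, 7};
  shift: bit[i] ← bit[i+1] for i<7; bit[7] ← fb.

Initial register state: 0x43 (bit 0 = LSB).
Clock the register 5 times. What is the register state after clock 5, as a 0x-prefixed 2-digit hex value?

reg_0 = 0x43
clock 1: out=1, reg = 0x21
clock 2: out=1, reg = 0x90
clock 3: out=0, reg = 0xC8
clock 4: out=0, reg = 0xE4
clock 5: out=0, reg = 0x72

0x72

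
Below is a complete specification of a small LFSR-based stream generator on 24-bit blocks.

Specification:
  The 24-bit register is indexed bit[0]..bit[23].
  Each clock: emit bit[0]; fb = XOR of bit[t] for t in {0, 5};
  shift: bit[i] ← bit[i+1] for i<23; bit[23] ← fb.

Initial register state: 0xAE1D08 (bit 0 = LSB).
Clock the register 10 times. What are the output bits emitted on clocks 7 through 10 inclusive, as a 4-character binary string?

0010

reg_0 = 0xAE1D08
clock 1: out=0, reg = 0x570E84
clock 2: out=0, reg = 0x2B8742
clock 3: out=0, reg = 0x15C3A1
clock 4: out=1, reg = 0x0AE1D0
clock 5: out=0, reg = 0x0570E8
clock 6: out=0, reg = 0x82B874
clock 7: out=0, reg = 0xC15C3A
clock 8: out=0, reg = 0xE0AE1D
clock 9: out=1, reg = 0xF0570E
clock 10: out=0, reg = 0x782B87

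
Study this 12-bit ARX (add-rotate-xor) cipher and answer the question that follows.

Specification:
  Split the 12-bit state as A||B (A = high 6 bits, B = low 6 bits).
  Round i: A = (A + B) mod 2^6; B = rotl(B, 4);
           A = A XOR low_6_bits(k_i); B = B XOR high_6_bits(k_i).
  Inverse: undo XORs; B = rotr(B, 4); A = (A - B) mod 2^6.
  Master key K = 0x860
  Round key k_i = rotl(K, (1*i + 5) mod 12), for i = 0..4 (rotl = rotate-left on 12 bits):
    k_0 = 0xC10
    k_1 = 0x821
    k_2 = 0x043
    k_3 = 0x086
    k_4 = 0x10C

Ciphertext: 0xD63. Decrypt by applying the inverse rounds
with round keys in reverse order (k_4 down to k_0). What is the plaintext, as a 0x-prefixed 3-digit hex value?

s_0 = ciphertext = 0xD63
s_1 = InvRound(s_0, k_4) = 0x6DE
s_2 = InvRound(s_1, k_3) = 0xB31
s_3 = InvRound(s_2, k_2) = 0xB03
s_4 = InvRound(s_3, k_1) = 0xFCE
s_5 = InvRound(s_4, k_0) = 0xD3B

0xD3B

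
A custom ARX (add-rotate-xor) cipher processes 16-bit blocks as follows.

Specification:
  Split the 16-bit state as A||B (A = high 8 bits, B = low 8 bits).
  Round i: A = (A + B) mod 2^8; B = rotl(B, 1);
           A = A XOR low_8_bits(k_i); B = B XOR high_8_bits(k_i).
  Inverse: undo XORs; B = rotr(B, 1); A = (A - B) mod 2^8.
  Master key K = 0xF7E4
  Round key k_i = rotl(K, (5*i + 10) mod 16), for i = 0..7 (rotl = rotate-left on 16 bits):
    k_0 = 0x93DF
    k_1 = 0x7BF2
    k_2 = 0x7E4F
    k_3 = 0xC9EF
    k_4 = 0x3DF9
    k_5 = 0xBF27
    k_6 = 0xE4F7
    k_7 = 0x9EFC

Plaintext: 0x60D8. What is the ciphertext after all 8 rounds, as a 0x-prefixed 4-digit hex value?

0x3BDC

s_0 = plaintext = 0x60D8
s_1 = Round(s_0, k_0) = 0xE722
s_2 = Round(s_1, k_1) = 0xFB3F
s_3 = Round(s_2, k_2) = 0x7500
s_4 = Round(s_3, k_3) = 0x9AC9
s_5 = Round(s_4, k_4) = 0x9AAE
s_6 = Round(s_5, k_5) = 0x6FE2
s_7 = Round(s_6, k_6) = 0xA621
s_8 = Round(s_7, k_7) = 0x3BDC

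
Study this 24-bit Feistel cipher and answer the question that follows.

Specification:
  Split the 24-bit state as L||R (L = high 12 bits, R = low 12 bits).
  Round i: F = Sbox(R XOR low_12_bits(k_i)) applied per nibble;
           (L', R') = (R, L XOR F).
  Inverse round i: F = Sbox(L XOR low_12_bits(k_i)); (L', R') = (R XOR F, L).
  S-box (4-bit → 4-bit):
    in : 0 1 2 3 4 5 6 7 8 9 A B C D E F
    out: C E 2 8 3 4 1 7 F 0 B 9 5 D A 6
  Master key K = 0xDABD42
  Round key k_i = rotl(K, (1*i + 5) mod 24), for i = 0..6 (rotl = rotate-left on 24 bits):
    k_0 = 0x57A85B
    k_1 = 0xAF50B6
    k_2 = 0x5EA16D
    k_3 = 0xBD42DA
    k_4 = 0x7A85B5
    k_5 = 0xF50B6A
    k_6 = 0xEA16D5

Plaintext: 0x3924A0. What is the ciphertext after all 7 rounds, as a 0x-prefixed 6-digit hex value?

s_0 = plaintext = 0x3924A0
s_1 = Round(s_0, k_0) = 0x4A06FB
s_2 = Round(s_1, k_1) = 0x6FB59D
s_3 = Round(s_2, k_2) = 0x59D597
s_4 = Round(s_3, k_3) = 0x5972A0
s_5 = Round(s_4, k_4) = 0x2A0273
s_6 = Round(s_5, k_5) = 0x273240
s_7 = Round(s_6, k_6) = 0x240177

0x240177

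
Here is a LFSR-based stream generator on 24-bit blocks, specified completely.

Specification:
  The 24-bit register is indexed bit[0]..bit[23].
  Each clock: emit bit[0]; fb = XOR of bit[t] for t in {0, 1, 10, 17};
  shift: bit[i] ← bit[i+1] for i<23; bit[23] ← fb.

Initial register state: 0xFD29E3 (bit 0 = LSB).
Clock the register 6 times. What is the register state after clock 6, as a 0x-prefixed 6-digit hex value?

0x9BF4A7

reg_0 = 0xFD29E3
clock 1: out=1, reg = 0x7E94F1
clock 2: out=1, reg = 0xBF4A78
clock 3: out=0, reg = 0xDFA53C
clock 4: out=0, reg = 0x6FD29E
clock 5: out=0, reg = 0x37E94F
clock 6: out=1, reg = 0x9BF4A7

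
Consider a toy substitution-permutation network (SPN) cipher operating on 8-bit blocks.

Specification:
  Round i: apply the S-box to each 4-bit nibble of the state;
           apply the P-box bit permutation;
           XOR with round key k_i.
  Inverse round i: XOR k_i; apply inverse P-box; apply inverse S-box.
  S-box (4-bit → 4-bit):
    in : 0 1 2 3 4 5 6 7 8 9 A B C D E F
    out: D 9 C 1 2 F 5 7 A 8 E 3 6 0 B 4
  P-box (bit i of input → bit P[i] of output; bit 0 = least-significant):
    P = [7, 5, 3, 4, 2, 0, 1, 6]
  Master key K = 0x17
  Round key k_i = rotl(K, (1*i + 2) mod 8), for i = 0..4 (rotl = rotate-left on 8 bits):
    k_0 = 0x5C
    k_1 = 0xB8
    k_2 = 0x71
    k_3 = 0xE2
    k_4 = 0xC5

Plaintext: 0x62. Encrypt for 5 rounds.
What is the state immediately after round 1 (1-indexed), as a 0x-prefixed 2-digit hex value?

s_0 = plaintext = 0x62
s_1 = Round(s_0, k_0) = 0x42
s_2 = Round(s_1, k_1) = 0xA1
s_3 = Round(s_2, k_2) = 0xA2
s_4 = Round(s_3, k_3) = 0xB9
s_5 = Round(s_4, k_4) = 0xD0

0x42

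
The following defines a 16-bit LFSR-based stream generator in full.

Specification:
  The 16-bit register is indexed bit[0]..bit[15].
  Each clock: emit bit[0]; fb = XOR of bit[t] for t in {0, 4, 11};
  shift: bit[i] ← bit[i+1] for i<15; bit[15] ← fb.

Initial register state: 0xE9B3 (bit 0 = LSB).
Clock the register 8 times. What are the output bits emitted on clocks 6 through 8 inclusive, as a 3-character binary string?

101

reg_0 = 0xE9B3
clock 1: out=1, reg = 0xF4D9
clock 2: out=1, reg = 0x7A6C
clock 3: out=0, reg = 0xBD36
clock 4: out=0, reg = 0x5E9B
clock 5: out=1, reg = 0xAF4D
clock 6: out=1, reg = 0x57A6
clock 7: out=0, reg = 0x2BD3
clock 8: out=1, reg = 0x95E9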